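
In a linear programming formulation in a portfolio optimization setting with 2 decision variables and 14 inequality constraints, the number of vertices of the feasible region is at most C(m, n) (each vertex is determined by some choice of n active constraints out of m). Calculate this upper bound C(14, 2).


Each vertex corresponds to some choice of n active constraints out of m, so the number of vertices is at most C(m, n) = m! / (n!(m-n)!).
m = 14, n = 2
Numerator: 14 * 13
Denominator: 2! = 2
C(14, 2) = 91


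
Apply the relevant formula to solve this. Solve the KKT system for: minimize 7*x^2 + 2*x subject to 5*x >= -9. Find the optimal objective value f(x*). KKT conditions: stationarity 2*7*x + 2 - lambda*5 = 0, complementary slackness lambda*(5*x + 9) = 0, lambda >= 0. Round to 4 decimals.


Step 1: Try lambda = 0 (constraint inactive).
Stationarity: 2*7*x + 2 = 0
x* = -2/(2*7) = -1/7 = -0.1429 (rounded; the exact value -1/7 is used below)
Check constraint: 5*-0.1429 = -0.7145 >= -9 -- satisfied.
Step 2: Compute optimal value.
f(x*) = 7*(-1/7)^2 + 2*(-1/7) = -0.1429


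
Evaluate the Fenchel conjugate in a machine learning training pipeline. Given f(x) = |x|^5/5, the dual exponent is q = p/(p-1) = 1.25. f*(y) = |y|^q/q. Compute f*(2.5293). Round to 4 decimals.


The conjugate exponent q satisfies 1/p + 1/q = 1.
p = 5, so q = 5/(5 - 1) = 1.25
|y|^q = 2.5293^1.25 = 3.1897
f*(2.5293) = 3.1897 / 1.25 = 2.5518


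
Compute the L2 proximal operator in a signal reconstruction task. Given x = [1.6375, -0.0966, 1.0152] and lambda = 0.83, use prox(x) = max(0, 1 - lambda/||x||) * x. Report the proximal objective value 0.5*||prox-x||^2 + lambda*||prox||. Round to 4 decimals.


Step 1: Compute ||x||.
||x|| = 1.9291
Step 2: Compute scaling factor.
scale = max(0, 1 - 0.83/1.9291) = 0.5697
Step 3: prox(x) = [0.933, -0.055, 0.5784]
||prox(x)|| = 1.0991
Step 4: Proximal objective.
0.5*||prox-x||^2 = 0.3445
lambda*||prox|| = 0.9123
Total = 1.2567


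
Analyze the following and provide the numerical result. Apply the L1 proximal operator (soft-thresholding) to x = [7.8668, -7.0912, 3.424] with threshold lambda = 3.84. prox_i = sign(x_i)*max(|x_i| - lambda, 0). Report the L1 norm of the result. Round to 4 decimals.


Soft-thresholding with lambda = 3.84:
prox(7.8668) = sign(7.8668)*max(|7.8668| - 3.84, 0) = 4.0268
prox(-7.0912) = sign(-7.0912)*max(|-7.0912| - 3.84, 0) = -3.2512
prox(3.424) = sign(3.424)*max(|3.424| - 3.84, 0) = 0.0
prox(x) = [4.0268, -3.2512, 0.0]
||prox(x)||_1 = 4.0268 + 3.2512 + 0.0 = 7.278


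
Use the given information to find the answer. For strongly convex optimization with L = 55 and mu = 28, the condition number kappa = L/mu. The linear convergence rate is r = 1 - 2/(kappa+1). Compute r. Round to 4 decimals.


Step 1: Compute the condition number.
kappa = L/mu = 55/28 = 1.9643
Step 2: Compute the convergence rate.
r = 1 - 2/(kappa + 1) = 1 - 2*mu/(L + mu) = (L - mu)/(L + mu) = 27/83 = 0.3253


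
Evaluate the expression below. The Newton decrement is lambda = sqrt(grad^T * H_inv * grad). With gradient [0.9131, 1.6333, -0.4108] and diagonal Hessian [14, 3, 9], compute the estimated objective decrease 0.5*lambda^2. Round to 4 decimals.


Step 1: H is diagonal, so H^(-1) * g = [0.0652, 0.5444, -0.0456].
Step 2: g^T H^(-1) g = sum_i g_i^2 / H_ii
  = (0.9131)^2/14 + (1.6333)^2/3 + (-0.4108)^2/9
  = 0.0596 + 0.8892 + 0.0188 = 0.9675
Step 3: Objective decrease = 0.5 * g^T H^(-1) g = 0.4838


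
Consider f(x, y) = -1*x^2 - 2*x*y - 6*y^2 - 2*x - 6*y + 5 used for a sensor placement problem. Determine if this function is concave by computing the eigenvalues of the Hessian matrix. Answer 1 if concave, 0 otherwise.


The Hessian of f(x,y) = -1*x^2 - 2*x*y - 6*y^2 - 2*x - 6*y + 5 is:
H = [[-2, -2], [-2, -12]]
Trace = -2 - 12 = -14
Determinant = -2*-12 - (-2)^2 = 20
Discriminant = (-14)^2 - 4*20 = 116.0
Eigenvalues: lambda_1 = -12.3852, lambda_2 = -1.6148
The function is concave.

1


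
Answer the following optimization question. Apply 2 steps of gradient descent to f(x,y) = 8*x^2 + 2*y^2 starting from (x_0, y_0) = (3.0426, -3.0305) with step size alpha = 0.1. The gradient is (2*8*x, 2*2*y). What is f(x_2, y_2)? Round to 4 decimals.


Gradient descent on f(x,y) = 8*x^2 + 2*y^2.
Starting point: (3.0426, -3.0305), alpha = 0.1
Step 1: grad_x = 2*8*3.0426 = 48.6816, grad_y = 2*2*-3.0305 = -12.122
  x_1 = 3.0426 - 0.1*48.6816 = -1.8256
  y_1 = -3.0305 - 0.1*-12.122 = -1.8183
Step 2: grad_x = 2*8*-1.8256 = -29.209, grad_y = 2*2*-1.8183 = -7.2732
  x_2 = -1.8256 - 0.1*-29.209 = 1.0953
  y_2 = -1.8183 - 0.1*-7.2732 = -1.091
f(1.0953, -1.091) = 8*1.0953^2 + 2*(-1.091)^2 = 11.9786


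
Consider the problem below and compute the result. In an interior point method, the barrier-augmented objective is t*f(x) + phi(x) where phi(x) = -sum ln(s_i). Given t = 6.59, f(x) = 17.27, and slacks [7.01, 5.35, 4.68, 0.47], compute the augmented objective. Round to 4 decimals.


Step 1: Compute log-barrier.
ln values: [1.9473, 1.6771, 1.5433, -0.755]
phi = -(1.9473 + 1.6771 + 1.5433 - 0.755) = -4.4127
Step 2: Compute augmented objective.
t*f(x) = 6.59*17.27 = 113.8093
Total = 113.8093 - 4.4127 = 109.3966


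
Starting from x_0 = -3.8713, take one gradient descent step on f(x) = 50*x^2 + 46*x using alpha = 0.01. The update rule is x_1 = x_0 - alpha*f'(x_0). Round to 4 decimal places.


We compute the gradient at x_0 and apply the update.
f'(x) = 100*x + 46
f'(-3.8713) = 100*-3.8713 + 46 = -341.13
x_1 = -3.8713 - 0.01*-341.13 = -0.46


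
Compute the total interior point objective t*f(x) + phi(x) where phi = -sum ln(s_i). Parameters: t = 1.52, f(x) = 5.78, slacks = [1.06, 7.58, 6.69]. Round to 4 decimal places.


Step 1: Compute log-barrier.
ln values: [0.0583, 2.0255, 1.9006]
phi = -(0.0583 + 2.0255 + 1.9006) = -3.9844
Step 2: Compute augmented objective.
t*f(x) = 1.52*5.78 = 8.7856
Total = 8.7856 - 3.9844 = 4.8012


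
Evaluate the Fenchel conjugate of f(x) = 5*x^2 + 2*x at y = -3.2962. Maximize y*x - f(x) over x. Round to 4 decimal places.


f*(y) = sup_x {y*x - a*x^2 - b*x} = sup_x {(y-b)*x - a*x^2}
FOC: (y - b) - 2a*x = 0 => x* = (y - b)/(2a)
x* = (-3.2962 - 2)/(2*5) = -0.5296
f*(-3.2962) = (y-b)^2/(4a) = (-3.2962 - 2)^2/(4*5)
= 28.0497/20 = 1.4025


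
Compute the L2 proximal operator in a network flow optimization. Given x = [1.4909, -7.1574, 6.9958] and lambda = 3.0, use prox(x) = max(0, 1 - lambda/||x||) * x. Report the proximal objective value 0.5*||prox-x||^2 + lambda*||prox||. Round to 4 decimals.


Step 1: Compute ||x||.
||x|| = 10.1189
Step 2: Compute scaling factor.
scale = max(0, 1 - 3.0/10.1189) = 0.7035
Step 3: prox(x) = [1.0489, -5.0354, 4.9217]
||prox(x)|| = 7.1189
Step 4: Proximal objective.
0.5*||prox-x||^2 = 4.5
lambda*||prox|| = 21.3567
Total = 25.8567


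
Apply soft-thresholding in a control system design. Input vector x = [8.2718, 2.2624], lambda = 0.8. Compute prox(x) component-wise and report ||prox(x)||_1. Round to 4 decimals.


Soft-thresholding with lambda = 0.8:
prox(8.2718) = sign(8.2718)*max(|8.2718| - 0.8, 0) = 7.4718
prox(2.2624) = sign(2.2624)*max(|2.2624| - 0.8, 0) = 1.4624
prox(x) = [7.4718, 1.4624]
||prox(x)||_1 = 7.4718 + 1.4624 = 8.9342


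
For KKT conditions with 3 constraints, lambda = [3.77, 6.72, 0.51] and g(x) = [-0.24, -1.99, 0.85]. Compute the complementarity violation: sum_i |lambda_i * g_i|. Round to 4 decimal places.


KKT complementary slackness check:
lambda_1 * g_1 = 3.77 * -0.24 = -0.9048
lambda_2 * g_2 = 6.72 * -1.99 = -13.3728
lambda_3 * g_3 = 0.51 * 0.85 = 0.4335
Total violation = 0.9048 + 13.3728 + 0.4335 = 14.7111


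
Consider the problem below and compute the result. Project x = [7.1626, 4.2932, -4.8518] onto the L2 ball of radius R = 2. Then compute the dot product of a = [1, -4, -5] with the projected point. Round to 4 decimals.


Step 1: Compute ||x|| (intermediates to 6 decimals).
||x|| = sqrt(7.1626^2 + 4.2932^2 + (-4.8518)^2) = 9.657866
Step 2: Project.
Since ||x|| > R, scale = R/||x|| = 2/9.657866 = 0.207085, proj(x) = scale * x
proj(x) = [1.483267, 0.889057, -1.004735]
Step 3: Dot product.
a^T * proj(x) = 1*1.483267 - 4*0.889057 - 5*(-1.004735) = 2.9507


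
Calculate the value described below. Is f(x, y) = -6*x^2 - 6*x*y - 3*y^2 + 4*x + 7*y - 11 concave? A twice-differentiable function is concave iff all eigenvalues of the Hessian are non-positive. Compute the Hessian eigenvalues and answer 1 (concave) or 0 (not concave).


The Hessian of f(x,y) = -6*x^2 - 6*x*y - 3*y^2 + 4*x + 7*y - 11 is:
H = [[-12, -6], [-6, -6]]
Trace = -12 - 6 = -18
Determinant = -12*-6 - (-6)^2 = 36
Discriminant = (-18)^2 - 4*36 = 180.0
Eigenvalues: lambda_1 = -15.7082, lambda_2 = -2.2918
The function is concave.

1


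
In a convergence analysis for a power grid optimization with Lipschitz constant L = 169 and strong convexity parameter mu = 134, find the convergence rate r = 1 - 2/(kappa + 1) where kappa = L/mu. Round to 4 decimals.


Step 1: Compute the condition number.
kappa = L/mu = 169/134 = 1.2612
Step 2: Compute the convergence rate.
r = 1 - 2/(kappa + 1) = 1 - 2*mu/(L + mu) = (L - mu)/(L + mu) = 35/303 = 0.1155


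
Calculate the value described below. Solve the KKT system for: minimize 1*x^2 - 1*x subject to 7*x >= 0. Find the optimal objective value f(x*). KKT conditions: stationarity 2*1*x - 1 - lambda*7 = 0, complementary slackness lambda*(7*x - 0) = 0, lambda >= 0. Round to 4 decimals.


Step 1: Try lambda = 0 (constraint inactive).
Stationarity: 2*1*x - 1 = 0
x* = 1/(2*1) = 0.5
Check constraint: 7*0.5 = 3.5 >= 0 -- satisfied.
Step 2: Compute optimal value.
f(x*) = 1*0.5^2 - 1*0.5 = -0.25


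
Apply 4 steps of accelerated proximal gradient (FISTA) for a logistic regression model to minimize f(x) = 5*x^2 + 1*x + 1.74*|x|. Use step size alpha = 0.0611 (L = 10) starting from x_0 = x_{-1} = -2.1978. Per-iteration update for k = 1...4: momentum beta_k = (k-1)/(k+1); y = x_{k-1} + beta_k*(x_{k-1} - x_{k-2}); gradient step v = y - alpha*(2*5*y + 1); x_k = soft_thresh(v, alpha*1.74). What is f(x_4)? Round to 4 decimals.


FISTA on f(x) = 5*x^2 + 1*x + 1.74*|x|
L = 10, alpha = 0.0611
Iteration 1: beta = 0.0, y = -2.1978 + 0.0*(-2.1978 + 2.1978) = -2.1978
  grad(y) = -20.978, v = y - alpha*grad = -0.916
  prox(v) = soft_thresh(-0.916, 0.1063) = -0.8097
Iteration 2: beta = 0.3333, y = -0.8097 + 0.3333*(-0.8097 + 2.1978) = -0.347
  grad(y) = -2.4704, v = y - alpha*grad = -0.1961
  prox(v) = soft_thresh(-0.1961, 0.1063) = -0.0898
Iteration 3: beta = 0.5, y = -0.0898 + 0.5*(-0.0898 + 0.8097) = 0.2702
  grad(y) = 3.7019, v = y - alpha*grad = 0.044
  prox(v) = soft_thresh(0.044, 0.1063) = 0.0
Iteration 4: beta = 0.6, y = 0.0 + 0.6*(0.0 + 0.0898) = 0.0539
  grad(y) = 1.5387, v = y - alpha*grad = -0.0401
  prox(v) = soft_thresh(-0.0401, 0.1063) = 0.0
f(x_4) = 5*0.0^2 + 1*0.0 + 1.74*|0.0| = 0.0


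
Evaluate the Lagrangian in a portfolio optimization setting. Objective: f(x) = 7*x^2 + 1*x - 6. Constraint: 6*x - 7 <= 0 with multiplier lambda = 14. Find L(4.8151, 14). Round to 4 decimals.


Step 1: Evaluate f(x).
f(4.8151) = 7*4.8151^2 + 1*4.8151 - 6 = 161.1114
Step 2: Evaluate g(x).
g(4.8151) = 6*4.8151 - 7 = 21.8906
Step 3: Compute Lagrangian.
L = 161.1114 + 14*21.8906 = 467.5798


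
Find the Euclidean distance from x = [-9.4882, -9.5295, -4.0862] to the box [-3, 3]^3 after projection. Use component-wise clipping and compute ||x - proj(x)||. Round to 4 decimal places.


Project each component onto [-3, 3].
clip(-9.4882) = -3.0, clip(-9.5295) = -3.0, clip(-4.0862) = -3.0
Projection = [-3.0, -3.0, -3.0]
Squared diffs: [42.0967, 42.6344, 1.1798]
Distance = sqrt(85.9109) = 9.2688


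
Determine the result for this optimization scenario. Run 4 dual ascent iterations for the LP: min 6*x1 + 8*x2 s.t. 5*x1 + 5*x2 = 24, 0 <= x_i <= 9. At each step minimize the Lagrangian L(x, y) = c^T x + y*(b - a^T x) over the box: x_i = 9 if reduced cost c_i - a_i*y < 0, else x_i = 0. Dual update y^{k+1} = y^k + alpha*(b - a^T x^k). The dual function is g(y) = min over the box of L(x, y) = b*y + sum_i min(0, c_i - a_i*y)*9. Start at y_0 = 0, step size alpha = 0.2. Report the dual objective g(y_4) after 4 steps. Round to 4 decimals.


Dual ascent for LP: min 6*x1 + 8*x2, 5*x1 + 5*x2 = 24, 0 <= x_i <= 9
Step 1: y^k = 0.0, reduced costs: (6.0, 8.0)
  x^k = (0.0, 0.0), subgradient = b - a^T x = 24.0
  y^{k+1} = 0.0 + 0.2*24.0 = 4.8
Step 2: y^k = 4.8, reduced costs: (-18.0, -16.0)
  x^k = (9.0, 9.0), subgradient = b - a^T x = -66.0
  y^{k+1} = 4.8 + 0.2*-66.0 = -8.4
Step 3: y^k = -8.4, reduced costs: (48.0, 50.0)
  x^k = (0.0, 0.0), subgradient = b - a^T x = 24.0
  y^{k+1} = -8.4 + 0.2*24.0 = -3.6
Step 4: y^k = -3.6, reduced costs: (24.0, 26.0)
  x^k = (0.0, 0.0), subgradient = b - a^T x = 24.0
  y^{k+1} = -3.6 + 0.2*24.0 = 1.2
Dual objective at y_4 = 1.2: reduced costs (0.0, 2.0), box minimizer x = (0.0, 0.0)
g(y_4) = b*y + (c1 - a1*y)*x1 + (c2 - a2*y)*x2 = 24*1.2 + 0.0*0.0 + 2.0*0.0 = 28.8 + 0.0 + 0.0 = 28.8


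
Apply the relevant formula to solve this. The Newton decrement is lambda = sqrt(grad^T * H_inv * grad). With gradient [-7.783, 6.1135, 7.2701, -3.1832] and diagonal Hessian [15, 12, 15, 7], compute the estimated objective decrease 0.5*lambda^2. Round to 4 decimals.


Step 1: H is diagonal, so H^(-1) * g = [-0.5189, 0.5095, 0.4847, -0.4547].
Step 2: g^T H^(-1) g = sum_i g_i^2 / H_ii
  = (-7.783)^2/15 + (6.1135)^2/12 + (7.2701)^2/15 + (-3.1832)^2/7
  = 4.0383 + 3.1146 + 3.5236 + 1.4475 = 12.1241
Step 3: Objective decrease = 0.5 * g^T H^(-1) g = 6.062


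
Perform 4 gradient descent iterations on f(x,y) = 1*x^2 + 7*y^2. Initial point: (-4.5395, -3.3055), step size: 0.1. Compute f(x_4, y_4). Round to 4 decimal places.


Gradient descent on f(x,y) = 1*x^2 + 7*y^2.
Starting point: (-4.5395, -3.3055), alpha = 0.1
Step 1: grad_x = 2*1*-4.5395 = -9.079, grad_y = 2*7*-3.3055 = -46.277
  x_1 = -4.5395 - 0.1*-9.079 = -3.6316
  y_1 = -3.3055 - 0.1*-46.277 = 1.3222
Step 2: grad_x = 2*1*-3.6316 = -7.2632, grad_y = 2*7*1.3222 = 18.5108
  x_2 = -3.6316 - 0.1*-7.2632 = -2.9053
  y_2 = 1.3222 - 0.1*18.5108 = -0.5289
Step 3: grad_x = 2*1*-2.9053 = -5.8106, grad_y = 2*7*-0.5289 = -7.4043
  x_3 = -2.9053 - 0.1*-5.8106 = -2.3242
  y_3 = -0.5289 - 0.1*-7.4043 = 0.2116
Step 4: grad_x = 2*1*-2.3242 = -4.6484, grad_y = 2*7*0.2116 = 2.9617
  x_4 = -2.3242 - 0.1*-4.6484 = -1.8594
  y_4 = 0.2116 - 0.1*2.9617 = -0.0846
f(-1.8594, -0.0846) = 1*(-1.8594)^2 + 7*(-0.0846)^2 = 3.5074


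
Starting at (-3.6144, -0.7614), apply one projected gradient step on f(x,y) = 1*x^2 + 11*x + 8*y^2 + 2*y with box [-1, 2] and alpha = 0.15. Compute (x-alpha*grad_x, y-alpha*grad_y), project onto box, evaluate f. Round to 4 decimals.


Step 1: Compute gradient at (-3.6144, -0.7614).
grad_x = 2*1*-3.6144 + 11 = 3.7712
grad_y = 2*8*-0.7614 + 2 = -10.1824
Step 2: Gradient step.
x_raw = -3.6144 - 0.15*3.7712 = -4.1801
y_raw = -0.7614 - 0.15*-10.1824 = 0.766
Step 3: Project onto [-1, 2].
x_proj = clip(-4.1801) = -1.0
y_proj = clip(0.766) = 0.766
Step 4: Evaluate f.
f(-1.0, 0.766) = -3.7745


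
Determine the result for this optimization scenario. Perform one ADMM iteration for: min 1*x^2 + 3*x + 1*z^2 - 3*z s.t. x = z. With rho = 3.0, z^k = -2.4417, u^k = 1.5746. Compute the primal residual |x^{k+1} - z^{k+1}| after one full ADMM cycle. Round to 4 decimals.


ADMM iteration with rho = 3.0, z^k = -2.4417, u^k = 1.5746
Step 1: x-update.
Minimize 1*x^2 + 3*x + (3.0/2)*(x + 2.4417 + 1.5746)^2
FOC: (2*1 + 3.0)*x = -3 + 3.0*(-2.4417 - 1.5746)
x^{k+1} = -3.0098
Step 2: z-update.
Minimize 1*z^2 - 3*z + (3.0/2)*(-3.0098 - z + 1.5746)^2
FOC: (2*1 + 3.0)*z = 3 + 3.0*(-3.0098 + 1.5746)
z^{k+1} = -0.2611
Step 3: u-update.
u^{k+1} = 1.5746 - 3.0098 + 0.2611 = -1.1741
Step 4: Primal residual = |-3.0098 + 0.2611| = 2.7487


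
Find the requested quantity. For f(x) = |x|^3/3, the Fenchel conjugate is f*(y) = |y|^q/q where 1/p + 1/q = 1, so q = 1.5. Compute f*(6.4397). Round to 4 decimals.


The conjugate exponent q satisfies 1/p + 1/q = 1.
p = 3, so q = 3/(3 - 1) = 1.5
|y|^q = 6.4397^1.5 = 16.3417
f*(6.4397) = 16.3417 / 1.5 = 10.8945


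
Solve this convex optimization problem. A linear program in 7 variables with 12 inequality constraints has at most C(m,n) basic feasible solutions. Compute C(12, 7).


Each vertex corresponds to some choice of n active constraints out of m, so the number of vertices is at most C(m, n) = m! / (n!(m-n)!).
m = 12, n = 7
Numerator: 12 * 11 * 10 * 9 * 8 * 7 * 6
Denominator: 7! = 5040
C(12, 7) = 792


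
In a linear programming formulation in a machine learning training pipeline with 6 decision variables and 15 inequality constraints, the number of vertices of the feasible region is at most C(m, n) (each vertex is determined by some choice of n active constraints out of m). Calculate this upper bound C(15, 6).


Each vertex corresponds to some choice of n active constraints out of m, so the number of vertices is at most C(m, n) = m! / (n!(m-n)!).
m = 15, n = 6
Numerator: 15 * 14 * 13 * 12 * 11 * 10
Denominator: 6! = 720
C(15, 6) = 5005


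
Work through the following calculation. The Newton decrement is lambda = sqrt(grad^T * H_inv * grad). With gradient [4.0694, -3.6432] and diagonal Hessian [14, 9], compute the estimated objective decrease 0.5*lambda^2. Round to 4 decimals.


Step 1: H is diagonal, so H^(-1) * g = [0.2907, -0.4048].
Step 2: g^T H^(-1) g = sum_i g_i^2 / H_ii
  = (4.0694)^2/14 + (-3.6432)^2/9
  = 1.1829 + 1.4748 = 2.6576
Step 3: Objective decrease = 0.5 * g^T H^(-1) g = 1.3288


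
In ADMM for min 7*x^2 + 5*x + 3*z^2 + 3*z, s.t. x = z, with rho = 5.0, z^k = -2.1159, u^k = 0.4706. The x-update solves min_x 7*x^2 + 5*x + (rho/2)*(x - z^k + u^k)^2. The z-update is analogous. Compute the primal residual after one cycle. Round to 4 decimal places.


ADMM iteration with rho = 5.0, z^k = -2.1159, u^k = 0.4706
Step 1: x-update.
Minimize 7*x^2 + 5*x + (5.0/2)*(x + 2.1159 + 0.4706)^2
FOC: (2*7 + 5.0)*x = -5 + 5.0*(-2.1159 - 0.4706)
x^{k+1} = -0.9438
Step 2: z-update.
Minimize 3*z^2 + 3*z + (5.0/2)*(-0.9438 - z + 0.4706)^2
FOC: (2*3 + 5.0)*z = -3 + 5.0*(-0.9438 + 0.4706)
z^{k+1} = -0.4878
Step 3: u-update.
u^{k+1} = 0.4706 - 0.9438 + 0.4878 = 0.0146
Step 4: Primal residual = |-0.9438 + 0.4878| = 0.456


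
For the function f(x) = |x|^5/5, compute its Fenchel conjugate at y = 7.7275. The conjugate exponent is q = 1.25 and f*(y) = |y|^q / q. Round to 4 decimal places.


The conjugate exponent q satisfies 1/p + 1/q = 1.
p = 5, so q = 5/(5 - 1) = 1.25
|y|^q = 7.7275^1.25 = 12.8839
f*(7.7275) = 12.8839 / 1.25 = 10.3072


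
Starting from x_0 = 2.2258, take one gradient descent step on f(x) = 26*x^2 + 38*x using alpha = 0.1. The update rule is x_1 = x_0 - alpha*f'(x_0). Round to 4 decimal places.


We compute the gradient at x_0 and apply the update.
f'(x) = 52*x + 38
f'(2.2258) = 52*2.2258 + 38 = 153.7416
x_1 = 2.2258 - 0.1*153.7416 = -13.1484


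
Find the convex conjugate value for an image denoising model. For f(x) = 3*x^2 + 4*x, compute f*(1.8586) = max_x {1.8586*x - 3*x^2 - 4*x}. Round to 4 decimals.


f*(y) = sup_x {y*x - a*x^2 - b*x} = sup_x {(y-b)*x - a*x^2}
FOC: (y - b) - 2a*x = 0 => x* = (y - b)/(2a)
x* = (1.8586 - 4)/(2*3) = -0.3569
f*(1.8586) = (y-b)^2/(4a) = (1.8586 - 4)^2/(4*3)
= 4.5856/12 = 0.3821


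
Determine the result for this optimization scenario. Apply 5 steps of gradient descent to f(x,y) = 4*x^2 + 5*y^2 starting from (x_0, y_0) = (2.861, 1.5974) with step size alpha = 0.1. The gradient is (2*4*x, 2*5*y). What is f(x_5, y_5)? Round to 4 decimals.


Gradient descent on f(x,y) = 4*x^2 + 5*y^2.
Starting point: (2.861, 1.5974), alpha = 0.1
Step 1: grad_x = 2*4*2.861 = 22.888, grad_y = 2*5*1.5974 = 15.974
  x_1 = 2.861 - 0.1*22.888 = 0.5722
  y_1 = 1.5974 - 0.1*15.974 = -0.0
Step 2: grad_x = 2*4*0.5722 = 4.5776, grad_y = 2*5*-0.0 = -0.0
  x_2 = 0.5722 - 0.1*4.5776 = 0.1144
  y_2 = -0.0 - 0.1*-0.0 = 0.0
Step 3: grad_x = 2*4*0.1144 = 0.9155, grad_y = 2*5*0.0 = 0.0
  x_3 = 0.1144 - 0.1*0.9155 = 0.0229
  y_3 = 0.0 - 0.1*0.0 = 0.0
Step 4: grad_x = 2*4*0.0229 = 0.1831, grad_y = 2*5*0.0 = 0.0
  x_4 = 0.0229 - 0.1*0.1831 = 0.0046
  y_4 = 0.0 - 0.1*0.0 = 0.0
Step 5: grad_x = 2*4*0.0046 = 0.0366, grad_y = 2*5*0.0 = 0.0
  x_5 = 0.0046 - 0.1*0.0366 = 0.0009
  y_5 = 0.0 - 0.1*0.0 = 0.0
f(0.0009, 0.0) = 4*0.0009^2 + 5*0.0^2 = 0.0


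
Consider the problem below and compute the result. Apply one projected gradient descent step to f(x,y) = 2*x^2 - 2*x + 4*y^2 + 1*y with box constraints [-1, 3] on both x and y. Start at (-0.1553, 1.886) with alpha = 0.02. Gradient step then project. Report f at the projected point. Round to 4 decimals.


Step 1: Compute gradient at (-0.1553, 1.886).
grad_x = 2*2*-0.1553 - 2 = -2.6212
grad_y = 2*4*1.886 + 1 = 16.088
Step 2: Gradient step.
x_raw = -0.1553 - 0.02*-2.6212 = -0.1029
y_raw = 1.886 - 0.02*16.088 = 1.5642
Step 3: Project onto [-1, 3].
x_proj = clip(-0.1029) = -0.1029
y_proj = clip(1.5642) = 1.5642
Step 4: Evaluate f.
f(-0.1029, 1.5642) = 11.5785


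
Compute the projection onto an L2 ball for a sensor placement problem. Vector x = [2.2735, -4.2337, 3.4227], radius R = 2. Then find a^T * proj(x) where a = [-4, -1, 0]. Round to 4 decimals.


Step 1: Compute ||x|| (intermediates to 6 decimals).
||x|| = sqrt(2.2735^2 + (-4.2337)^2 + 3.4227^2) = 5.899821
Step 2: Project.
Since ||x|| > R, scale = R/||x|| = 2/5.899821 = 0.338993, proj(x) = scale * x
proj(x) = [0.770701, -1.435195, 1.160271]
Step 3: Dot product.
a^T * proj(x) = -4*0.770701 - 1*(-1.435195) + 0*1.160271 = -1.6476


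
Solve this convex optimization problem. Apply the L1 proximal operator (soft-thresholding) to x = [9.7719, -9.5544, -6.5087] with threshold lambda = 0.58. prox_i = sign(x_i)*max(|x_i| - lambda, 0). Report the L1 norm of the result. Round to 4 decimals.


Soft-thresholding with lambda = 0.58:
prox(9.7719) = sign(9.7719)*max(|9.7719| - 0.58, 0) = 9.1919
prox(-9.5544) = sign(-9.5544)*max(|-9.5544| - 0.58, 0) = -8.9744
prox(-6.5087) = sign(-6.5087)*max(|-6.5087| - 0.58, 0) = -5.9287
prox(x) = [9.1919, -8.9744, -5.9287]
||prox(x)||_1 = 9.1919 + 8.9744 + 5.9287 = 24.095


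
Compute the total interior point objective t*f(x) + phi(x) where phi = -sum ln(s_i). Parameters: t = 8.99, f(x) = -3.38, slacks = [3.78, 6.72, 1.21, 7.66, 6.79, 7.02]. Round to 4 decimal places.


Step 1: Compute log-barrier.
ln values: [1.3297, 1.9051, 0.1906, 2.036, 1.9155, 1.9488]
phi = -(1.3297 + 1.9051 + 0.1906 + 2.036 + 1.9155 + 1.9488) = -9.3257
Step 2: Compute augmented objective.
t*f(x) = 8.99*-3.38 = -30.3862
Total = -30.3862 - 9.3257 = -39.7119


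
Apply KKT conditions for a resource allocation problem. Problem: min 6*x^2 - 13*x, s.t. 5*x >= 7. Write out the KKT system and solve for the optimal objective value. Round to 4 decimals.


Step 1: Try lambda = 0 (constraint inactive).
x_unc = 13/(2*6) = 1.0833
Check: 5*1.0833 = 5.4165 < 7 -- violated!
Step 2: Constraint must be active: 5*x = 7
x* = 7/5 = 1.4
lambda = (2*6*1.4 - 13)/5 = 0.76
Step 3: Compute optimal value.
f(x*) = 6*1.4^2 - 13*1.4 = -6.44


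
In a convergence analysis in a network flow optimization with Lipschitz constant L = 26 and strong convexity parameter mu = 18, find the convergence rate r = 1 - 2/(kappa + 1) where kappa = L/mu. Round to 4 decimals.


Step 1: Compute the condition number.
kappa = L/mu = 26/18 = 1.4444
Step 2: Compute the convergence rate.
r = 1 - 2/(kappa + 1) = 1 - 2*mu/(L + mu) = (L - mu)/(L + mu) = 8/44 = 0.1818


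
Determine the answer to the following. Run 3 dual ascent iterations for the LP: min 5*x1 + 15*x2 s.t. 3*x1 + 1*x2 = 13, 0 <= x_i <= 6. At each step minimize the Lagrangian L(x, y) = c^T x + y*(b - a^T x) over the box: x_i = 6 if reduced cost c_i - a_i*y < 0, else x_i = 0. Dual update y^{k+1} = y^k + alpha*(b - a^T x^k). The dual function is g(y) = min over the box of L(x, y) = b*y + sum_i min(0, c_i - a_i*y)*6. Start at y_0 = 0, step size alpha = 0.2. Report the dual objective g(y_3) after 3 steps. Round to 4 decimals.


Dual ascent for LP: min 5*x1 + 15*x2, 3*x1 + 1*x2 = 13, 0 <= x_i <= 6
Step 1: y^k = 0.0, reduced costs: (5.0, 15.0)
  x^k = (0.0, 0.0), subgradient = b - a^T x = 13.0
  y^{k+1} = 0.0 + 0.2*13.0 = 2.6
Step 2: y^k = 2.6, reduced costs: (-2.8, 12.4)
  x^k = (6.0, 0.0), subgradient = b - a^T x = -5.0
  y^{k+1} = 2.6 + 0.2*-5.0 = 1.6
Step 3: y^k = 1.6, reduced costs: (0.2, 13.4)
  x^k = (0.0, 0.0), subgradient = b - a^T x = 13.0
  y^{k+1} = 1.6 + 0.2*13.0 = 4.2
Dual objective at y_3 = 4.2: reduced costs (-7.6, 10.8), box minimizer x = (6.0, 0.0)
g(y_3) = b*y + (c1 - a1*y)*x1 + (c2 - a2*y)*x2 = 13*4.2 + (-7.6)*6.0 + 10.8*0.0 = 54.6 - 45.6 + 0.0 = 9.0


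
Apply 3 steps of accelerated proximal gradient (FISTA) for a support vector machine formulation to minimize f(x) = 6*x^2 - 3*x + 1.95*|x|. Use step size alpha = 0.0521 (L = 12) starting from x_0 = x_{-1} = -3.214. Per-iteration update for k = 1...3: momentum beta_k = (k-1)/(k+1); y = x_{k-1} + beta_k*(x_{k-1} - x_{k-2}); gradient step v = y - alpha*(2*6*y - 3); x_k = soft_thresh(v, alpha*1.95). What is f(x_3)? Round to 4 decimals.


FISTA on f(x) = 6*x^2 - 3*x + 1.95*|x|
L = 12, alpha = 0.0521
Iteration 1: beta = 0.0, y = -3.214 + 0.0*(-3.214 + 3.214) = -3.214
  grad(y) = -41.568, v = y - alpha*grad = -1.0483
  prox(v) = soft_thresh(-1.0483, 0.1016) = -0.9467
Iteration 2: beta = 0.3333, y = -0.9467 + 0.3333*(-0.9467 + 3.214) = -0.1909
  grad(y) = -5.2914, v = y - alpha*grad = 0.0847
  prox(v) = soft_thresh(0.0847, 0.1016) = 0.0
Iteration 3: beta = 0.5, y = 0.0 + 0.5*(0.0 + 0.9467) = 0.4734
  grad(y) = 2.6803, v = y - alpha*grad = 0.3337
  prox(v) = soft_thresh(0.3337, 0.1016) = 0.2321
f(x_3) = 6*0.2321^2 - 3*0.2321 + 1.95*|0.2321| = 0.0796


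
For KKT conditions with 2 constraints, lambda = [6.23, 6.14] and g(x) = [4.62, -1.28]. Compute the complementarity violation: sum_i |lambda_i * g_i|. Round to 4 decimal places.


KKT complementary slackness check:
lambda_1 * g_1 = 6.23 * 4.62 = 28.7826
lambda_2 * g_2 = 6.14 * -1.28 = -7.8592
Total violation = 28.7826 + 7.8592 = 36.6418


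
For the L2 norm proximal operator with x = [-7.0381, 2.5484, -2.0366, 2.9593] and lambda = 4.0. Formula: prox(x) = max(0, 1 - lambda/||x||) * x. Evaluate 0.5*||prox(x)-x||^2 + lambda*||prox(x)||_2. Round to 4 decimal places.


Step 1: Compute ||x||.
||x|| = 8.3027
Step 2: Compute scaling factor.
scale = max(0, 1 - 4.0/8.3027) = 0.5182
Step 3: prox(x) = [-3.6473, 1.3207, -1.0554, 1.5336]
||prox(x)|| = 4.3027
Step 4: Proximal objective.
0.5*||prox-x||^2 = 8.0
lambda*||prox|| = 17.2108
Total = 25.2107


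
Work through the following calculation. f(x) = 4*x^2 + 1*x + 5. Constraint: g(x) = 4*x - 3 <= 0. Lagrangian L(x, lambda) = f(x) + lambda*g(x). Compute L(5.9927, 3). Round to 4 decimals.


Step 1: Evaluate f(x).
f(5.9927) = 4*5.9927^2 + 1*5.9927 + 5 = 154.6425
Step 2: Evaluate g(x).
g(5.9927) = 4*5.9927 - 3 = 20.9708
Step 3: Compute Lagrangian.
L = 154.6425 + 3*20.9708 = 217.5549


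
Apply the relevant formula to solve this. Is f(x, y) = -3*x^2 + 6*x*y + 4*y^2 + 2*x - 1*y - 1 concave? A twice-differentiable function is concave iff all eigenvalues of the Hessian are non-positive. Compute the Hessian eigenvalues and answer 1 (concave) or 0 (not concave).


The Hessian of f(x,y) = -3*x^2 + 6*x*y + 4*y^2 + 2*x - 1*y - 1 is:
H = [[-6, 6], [6, 8]]
Trace = -6 + 8 = 2
Determinant = -6*8 - (6)^2 = -84
Discriminant = (2)^2 - 4*-84 = 340.0
Eigenvalues: lambda_1 = -8.2195, lambda_2 = 10.2195
The function is not concave.

0


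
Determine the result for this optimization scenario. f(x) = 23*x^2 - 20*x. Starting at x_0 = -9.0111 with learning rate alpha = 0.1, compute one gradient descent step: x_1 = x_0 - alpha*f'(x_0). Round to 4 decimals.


We compute the gradient at x_0 and apply the update.
f'(x) = 46*x - 20
f'(-9.0111) = 46*-9.0111 - 20 = -434.5106
x_1 = -9.0111 - 0.1*-434.5106 = 34.44


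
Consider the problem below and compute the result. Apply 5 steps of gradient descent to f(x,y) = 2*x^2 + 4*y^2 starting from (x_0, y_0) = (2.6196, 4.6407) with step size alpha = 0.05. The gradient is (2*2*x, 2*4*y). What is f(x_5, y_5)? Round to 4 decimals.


Gradient descent on f(x,y) = 2*x^2 + 4*y^2.
Starting point: (2.6196, 4.6407), alpha = 0.05
Step 1: grad_x = 2*2*2.6196 = 10.4784, grad_y = 2*4*4.6407 = 37.1256
  x_1 = 2.6196 - 0.05*10.4784 = 2.0957
  y_1 = 4.6407 - 0.05*37.1256 = 2.7844
Step 2: grad_x = 2*2*2.0957 = 8.3827, grad_y = 2*4*2.7844 = 22.2754
  x_2 = 2.0957 - 0.05*8.3827 = 1.6765
  y_2 = 2.7844 - 0.05*22.2754 = 1.6707
Step 3: grad_x = 2*2*1.6765 = 6.7062, grad_y = 2*4*1.6707 = 13.3652
  x_3 = 1.6765 - 0.05*6.7062 = 1.3412
  y_3 = 1.6707 - 0.05*13.3652 = 1.0024
Step 4: grad_x = 2*2*1.3412 = 5.3649, grad_y = 2*4*1.0024 = 8.0191
  x_4 = 1.3412 - 0.05*5.3649 = 1.073
  y_4 = 1.0024 - 0.05*8.0191 = 0.6014
Step 5: grad_x = 2*2*1.073 = 4.292, grad_y = 2*4*0.6014 = 4.8115
  x_5 = 1.073 - 0.05*4.292 = 0.8584
  y_5 = 0.6014 - 0.05*4.8115 = 0.3609
f(0.8584, 0.3609) = 2*0.8584^2 + 4*0.3609^2 = 1.9946


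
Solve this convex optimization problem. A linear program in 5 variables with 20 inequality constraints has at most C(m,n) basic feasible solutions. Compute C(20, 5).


Each vertex corresponds to some choice of n active constraints out of m, so the number of vertices is at most C(m, n) = m! / (n!(m-n)!).
m = 20, n = 5
Numerator: 20 * 19 * 18 * 17 * 16
Denominator: 5! = 120
C(20, 5) = 15504


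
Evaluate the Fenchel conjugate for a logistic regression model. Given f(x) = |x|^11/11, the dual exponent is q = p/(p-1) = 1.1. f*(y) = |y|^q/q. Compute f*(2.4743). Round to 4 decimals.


The conjugate exponent q satisfies 1/p + 1/q = 1.
p = 11, so q = 11/(11 - 1) = 1.1
|y|^q = 2.4743^1.1 = 2.7089
f*(2.4743) = 2.7089 / 1.1 = 2.4627


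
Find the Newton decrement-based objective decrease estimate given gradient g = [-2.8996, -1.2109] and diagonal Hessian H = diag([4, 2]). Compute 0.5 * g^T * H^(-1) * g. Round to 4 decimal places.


Step 1: H is diagonal, so H^(-1) * g = [-0.7249, -0.6055].
Step 2: g^T H^(-1) g = sum_i g_i^2 / H_ii
  = (-2.8996)^2/4 + (-1.2109)^2/2
  = 2.1019 + 0.7331 = 2.8351
Step 3: Objective decrease = 0.5 * g^T H^(-1) g = 1.4175


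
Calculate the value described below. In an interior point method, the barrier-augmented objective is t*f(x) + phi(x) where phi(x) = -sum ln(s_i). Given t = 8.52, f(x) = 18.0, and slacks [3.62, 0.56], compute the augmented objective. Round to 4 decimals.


Step 1: Compute log-barrier.
ln values: [1.2865, -0.5798]
phi = -(1.2865 - 0.5798) = -0.7067
Step 2: Compute augmented objective.
t*f(x) = 8.52*18.0 = 153.36
Total = 153.36 - 0.7067 = 152.6533


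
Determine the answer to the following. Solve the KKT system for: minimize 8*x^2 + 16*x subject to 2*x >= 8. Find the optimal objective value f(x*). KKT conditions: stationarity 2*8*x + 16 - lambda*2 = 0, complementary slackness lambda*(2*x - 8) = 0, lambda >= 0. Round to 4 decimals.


Step 1: Try lambda = 0 (constraint inactive).
x_unc = -16/(2*8) = -1.0
Check: 2*-1.0 = -2.0 < 8 -- violated!
Step 2: Constraint must be active: 2*x = 8
x* = 8/2 = 4.0
lambda = (2*8*4.0 + 16)/2 = 40.0
Step 3: Compute optimal value.
f(x*) = 8*4.0^2 + 16*4.0 = 192.0


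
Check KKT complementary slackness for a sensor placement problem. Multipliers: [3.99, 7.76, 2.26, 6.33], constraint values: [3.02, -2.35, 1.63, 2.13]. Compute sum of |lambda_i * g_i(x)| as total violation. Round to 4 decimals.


KKT complementary slackness check:
lambda_1 * g_1 = 3.99 * 3.02 = 12.0498
lambda_2 * g_2 = 7.76 * -2.35 = -18.236
lambda_3 * g_3 = 2.26 * 1.63 = 3.6838
lambda_4 * g_4 = 6.33 * 2.13 = 13.4829
Total violation = 12.0498 + 18.236 + 3.6838 + 13.4829 = 47.4525


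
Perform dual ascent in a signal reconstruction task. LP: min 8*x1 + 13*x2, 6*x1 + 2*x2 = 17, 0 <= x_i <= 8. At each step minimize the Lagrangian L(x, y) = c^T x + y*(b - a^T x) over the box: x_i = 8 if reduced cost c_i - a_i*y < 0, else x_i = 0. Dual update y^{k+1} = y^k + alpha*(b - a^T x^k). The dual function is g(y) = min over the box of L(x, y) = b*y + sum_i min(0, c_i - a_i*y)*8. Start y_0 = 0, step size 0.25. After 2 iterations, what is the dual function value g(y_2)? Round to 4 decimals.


Dual ascent for LP: min 8*x1 + 13*x2, 6*x1 + 2*x2 = 17, 0 <= x_i <= 8
Step 1: y^k = 0.0, reduced costs: (8.0, 13.0)
  x^k = (0.0, 0.0), subgradient = b - a^T x = 17.0
  y^{k+1} = 0.0 + 0.25*17.0 = 4.25
Step 2: y^k = 4.25, reduced costs: (-17.5, 4.5)
  x^k = (8.0, 0.0), subgradient = b - a^T x = -31.0
  y^{k+1} = 4.25 + 0.25*-31.0 = -3.5
Dual objective at y_2 = -3.5: reduced costs (29.0, 20.0), box minimizer x = (0.0, 0.0)
g(y_2) = b*y + (c1 - a1*y)*x1 + (c2 - a2*y)*x2 = 17*(-3.5) + 29.0*0.0 + 20.0*0.0 = -59.5 + 0.0 + 0.0 = -59.5


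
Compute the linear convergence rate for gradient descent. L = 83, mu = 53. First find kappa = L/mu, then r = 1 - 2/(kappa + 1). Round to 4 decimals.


Step 1: Compute the condition number.
kappa = L/mu = 83/53 = 1.566
Step 2: Compute the convergence rate.
r = 1 - 2/(kappa + 1) = 1 - 2*mu/(L + mu) = (L - mu)/(L + mu) = 30/136 = 0.2206


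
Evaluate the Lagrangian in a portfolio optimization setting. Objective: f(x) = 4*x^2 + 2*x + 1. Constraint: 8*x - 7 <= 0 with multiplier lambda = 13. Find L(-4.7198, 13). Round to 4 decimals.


Step 1: Evaluate f(x).
f(-4.7198) = 4*(-4.7198)^2 + 2*(-4.7198) + 1 = 80.6664
Step 2: Evaluate g(x).
g(-4.7198) = 8*-4.7198 - 7 = -44.7584
Step 3: Compute Lagrangian.
L = 80.6664 + 13*-44.7584 = -501.1928


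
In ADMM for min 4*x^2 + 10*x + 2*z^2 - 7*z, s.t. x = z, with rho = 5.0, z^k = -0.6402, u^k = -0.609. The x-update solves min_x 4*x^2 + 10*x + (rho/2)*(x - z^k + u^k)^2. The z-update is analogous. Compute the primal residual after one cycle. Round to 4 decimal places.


ADMM iteration with rho = 5.0, z^k = -0.6402, u^k = -0.609
Step 1: x-update.
Minimize 4*x^2 + 10*x + (5.0/2)*(x + 0.6402 - 0.609)^2
FOC: (2*4 + 5.0)*x = -10 + 5.0*(-0.6402 + 0.609)
x^{k+1} = -0.7812
Step 2: z-update.
Minimize 2*z^2 - 7*z + (5.0/2)*(-0.7812 - z - 0.609)^2
FOC: (2*2 + 5.0)*z = 7 + 5.0*(-0.7812 - 0.609)
z^{k+1} = 0.0054
Step 3: u-update.
u^{k+1} = -0.609 - 0.7812 - 0.0054 = -1.3957
Step 4: Primal residual = |-0.7812 - 0.0054| = 0.7867


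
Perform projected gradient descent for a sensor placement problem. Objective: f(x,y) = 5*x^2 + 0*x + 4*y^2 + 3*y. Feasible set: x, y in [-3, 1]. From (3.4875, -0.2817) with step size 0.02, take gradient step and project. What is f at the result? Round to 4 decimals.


Step 1: Compute gradient at (3.4875, -0.2817).
grad_x = 2*5*3.4875 + 0 = 34.875
grad_y = 2*4*-0.2817 + 3 = 0.7464
Step 2: Gradient step.
x_raw = 3.4875 - 0.02*34.875 = 2.79
y_raw = -0.2817 - 0.02*0.7464 = -0.2966
Step 3: Project onto [-3, 1].
x_proj = clip(2.79) = 1.0
y_proj = clip(-0.2966) = -0.2966
Step 4: Evaluate f.
f(1.0, -0.2966) = 4.4621


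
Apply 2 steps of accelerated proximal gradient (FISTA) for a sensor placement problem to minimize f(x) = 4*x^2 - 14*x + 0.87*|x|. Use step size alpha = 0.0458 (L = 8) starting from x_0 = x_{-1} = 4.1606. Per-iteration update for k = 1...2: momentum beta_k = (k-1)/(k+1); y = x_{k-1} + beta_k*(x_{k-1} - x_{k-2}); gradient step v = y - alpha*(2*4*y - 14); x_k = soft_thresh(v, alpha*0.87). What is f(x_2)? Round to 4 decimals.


FISTA on f(x) = 4*x^2 - 14*x + 0.87*|x|
L = 8, alpha = 0.0458
Iteration 1: beta = 0.0, y = 4.1606 + 0.0*(4.1606 - 4.1606) = 4.1606
  grad(y) = 19.2848, v = y - alpha*grad = 3.2774
  prox(v) = soft_thresh(3.2774, 0.0398) = 3.2375
Iteration 2: beta = 0.3333, y = 3.2375 + 0.3333*(3.2375 - 4.1606) = 2.9298
  grad(y) = 9.4385, v = y - alpha*grad = 2.4975
  prox(v) = soft_thresh(2.4975, 0.0398) = 2.4577
f(x_2) = 4*2.4577^2 - 14*2.4577 + 0.87*|2.4577| = -8.1085


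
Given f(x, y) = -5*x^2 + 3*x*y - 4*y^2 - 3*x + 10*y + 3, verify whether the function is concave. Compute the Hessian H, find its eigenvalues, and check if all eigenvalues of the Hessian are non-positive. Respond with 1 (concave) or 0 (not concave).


The Hessian of f(x,y) = -5*x^2 + 3*x*y - 4*y^2 - 3*x + 10*y + 3 is:
H = [[-10, 3], [3, -8]]
Trace = -10 - 8 = -18
Determinant = -10*-8 - (3)^2 = 71
Discriminant = (-18)^2 - 4*71 = 40.0
Eigenvalues: lambda_1 = -12.1623, lambda_2 = -5.8377
The function is concave.

1


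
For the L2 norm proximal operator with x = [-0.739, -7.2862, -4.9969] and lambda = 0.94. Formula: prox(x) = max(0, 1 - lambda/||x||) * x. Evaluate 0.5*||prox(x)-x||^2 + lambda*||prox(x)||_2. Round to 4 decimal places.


Step 1: Compute ||x||.
||x|| = 8.8659
Step 2: Compute scaling factor.
scale = max(0, 1 - 0.94/8.8659) = 0.894
Step 3: prox(x) = [-0.6606, -6.5137, -4.4671]
||prox(x)|| = 7.9259
Step 4: Proximal objective.
0.5*||prox-x||^2 = 0.4418
lambda*||prox|| = 7.4503
Total = 7.8921


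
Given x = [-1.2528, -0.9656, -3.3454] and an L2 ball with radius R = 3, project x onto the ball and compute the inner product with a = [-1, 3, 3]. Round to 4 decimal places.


Step 1: Compute ||x|| (intermediates to 6 decimals).
||x|| = sqrt((-1.2528)^2 + (-0.9656)^2 + (-3.3454)^2) = 3.700485
Step 2: Project.
Since ||x|| > R, scale = R/||x|| = 3/3.700485 = 0.810705, proj(x) = scale * x
proj(x) = [-1.015651, -0.782817, -2.712133]
Step 3: Dot product.
a^T * proj(x) = -1*(-1.015651) + 3*(-0.782817) + 3*(-2.712133) = -9.4692


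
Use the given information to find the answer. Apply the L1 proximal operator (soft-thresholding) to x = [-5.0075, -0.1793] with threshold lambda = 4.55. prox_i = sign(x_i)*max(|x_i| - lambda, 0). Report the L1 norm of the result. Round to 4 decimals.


Soft-thresholding with lambda = 4.55:
prox(-5.0075) = sign(-5.0075)*max(|-5.0075| - 4.55, 0) = -0.4575
prox(-0.1793) = sign(-0.1793)*max(|-0.1793| - 4.55, 0) = 0.0
prox(x) = [-0.4575, 0.0]
||prox(x)||_1 = 0.4575 + 0.0 = 0.4575


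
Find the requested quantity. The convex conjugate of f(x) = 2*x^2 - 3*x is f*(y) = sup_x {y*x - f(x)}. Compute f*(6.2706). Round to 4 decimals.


f*(y) = sup_x {y*x - a*x^2 - b*x} = sup_x {(y-b)*x - a*x^2}
FOC: (y - b) - 2a*x = 0 => x* = (y - b)/(2a)
x* = (6.2706 + 3)/(2*2) = 2.3177
f*(6.2706) = (y-b)^2/(4a) = (6.2706 + 3)^2/(4*2)
= 85.944/8 = 10.743


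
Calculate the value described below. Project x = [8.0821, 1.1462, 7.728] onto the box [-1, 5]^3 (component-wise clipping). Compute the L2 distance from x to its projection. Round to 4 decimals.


Project each component onto [-1, 5].
clip(8.0821) = 5.0, clip(1.1462) = 1.1462, clip(7.728) = 5.0
Projection = [5.0, 1.1462, 5.0]
Squared diffs: [9.4993, 0.0, 7.442]
Distance = sqrt(16.9413) = 4.116


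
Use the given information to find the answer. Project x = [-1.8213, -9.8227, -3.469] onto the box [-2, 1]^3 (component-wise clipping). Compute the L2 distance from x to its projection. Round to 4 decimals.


Project each component onto [-2, 1].
clip(-1.8213) = -1.8213, clip(-9.8227) = -2.0, clip(-3.469) = -2.0
Projection = [-1.8213, -2.0, -2.0]
Squared diffs: [0.0, 61.1946, 2.158]
Distance = sqrt(63.3526) = 7.9594


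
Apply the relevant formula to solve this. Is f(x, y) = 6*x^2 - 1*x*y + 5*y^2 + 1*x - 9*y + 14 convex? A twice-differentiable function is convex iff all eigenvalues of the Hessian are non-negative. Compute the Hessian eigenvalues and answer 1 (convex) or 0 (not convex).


The Hessian of f(x,y) = 6*x^2 - 1*x*y + 5*y^2 + 1*x - 9*y + 14 is:
H = [[12, -1], [-1, 10]]
Trace = 12 + 10 = 22
Determinant = 12*10 - (-1)^2 = 119
Discriminant = (22)^2 - 4*119 = 8.0
Eigenvalues: lambda_1 = 9.5858, lambda_2 = 12.4142
The function is convex.

1


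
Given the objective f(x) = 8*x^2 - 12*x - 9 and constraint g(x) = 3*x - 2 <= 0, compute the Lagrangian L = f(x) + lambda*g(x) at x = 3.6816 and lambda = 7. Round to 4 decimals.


Step 1: Evaluate f(x).
f(3.6816) = 8*3.6816^2 - 12*3.6816 - 9 = 55.2542
Step 2: Evaluate g(x).
g(3.6816) = 3*3.6816 - 2 = 9.0448
Step 3: Compute Lagrangian.
L = 55.2542 + 7*9.0448 = 118.5678


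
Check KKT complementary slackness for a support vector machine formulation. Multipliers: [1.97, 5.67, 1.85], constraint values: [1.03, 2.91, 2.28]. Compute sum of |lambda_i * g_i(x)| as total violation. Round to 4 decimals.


KKT complementary slackness check:
lambda_1 * g_1 = 1.97 * 1.03 = 2.0291
lambda_2 * g_2 = 5.67 * 2.91 = 16.4997
lambda_3 * g_3 = 1.85 * 2.28 = 4.218
Total violation = 2.0291 + 16.4997 + 4.218 = 22.7468
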